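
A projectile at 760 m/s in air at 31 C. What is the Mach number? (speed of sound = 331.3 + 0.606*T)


a = 331.3 + 0.606*(31) = 350.086 m/s
M = v/a = 760/350.086 = 2.171

2.171


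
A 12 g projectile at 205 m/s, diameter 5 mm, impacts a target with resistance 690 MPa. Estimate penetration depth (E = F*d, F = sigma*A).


A = pi*(d/2)^2 = pi*(5/2)^2 = 19.635 mm^2
E = 0.5*m*v^2 = 0.5*0.012*205^2 = 252.15 J
depth = E/(sigma*A) = 252.15 J / (690 MPa * 19.635 mm^2) = 252.15/(690 * 19.635) m = 0.0186114 m ≈ 18.61 mm

18.61 mm


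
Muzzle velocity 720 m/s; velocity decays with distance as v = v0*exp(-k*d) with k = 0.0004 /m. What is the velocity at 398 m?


v = v0*exp(-k*d) = 720*exp(-0.0004*398) = 614 m/s

614 m/s


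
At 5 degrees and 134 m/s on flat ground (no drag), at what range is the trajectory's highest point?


R = v0^2*sin(2*theta)/g = 134^2*sin(2*5°)/9.81 = 317.842 m
apex_dist = R/2 = 317.842/2 = 158.9 m

158.9 m


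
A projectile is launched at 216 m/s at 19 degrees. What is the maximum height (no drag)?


H = (v0*sin(theta))^2 / (2g) = (216*sin(19°))^2 / (2*9.81) = 252.1 m

252.1 m


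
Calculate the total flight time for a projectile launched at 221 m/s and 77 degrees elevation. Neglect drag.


T = 2*v0*sin(theta)/g = 2*221*sin(77°)/9.81 = 43.9 s

43.9 s


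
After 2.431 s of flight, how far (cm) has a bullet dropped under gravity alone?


drop = 0.5*g*t^2 = 0.5*9.81*2.431^2 = 28.9874 m ≈ 2899 cm

2899 cm


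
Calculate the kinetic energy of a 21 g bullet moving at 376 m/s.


E = 0.5*m*v^2 = 0.5*0.021*376^2 = 1484 J

1484 J


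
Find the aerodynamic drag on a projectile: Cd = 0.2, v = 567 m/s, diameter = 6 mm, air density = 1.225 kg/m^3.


A = pi*(d/2)^2 = pi*(6/2000)^2 = 2.82743e-05 m^2
Fd = 0.5*Cd*rho*A*v^2 = 0.5*0.2*1.225*2.82743e-05*567^2 = 1.114 N

1.114 N


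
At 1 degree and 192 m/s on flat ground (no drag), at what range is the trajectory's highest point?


R = v0^2*sin(2*theta)/g = 192^2*sin(2*1°)/9.81 = 131.145 m
apex_dist = R/2 = 131.145/2 = 65.57 m

65.57 m


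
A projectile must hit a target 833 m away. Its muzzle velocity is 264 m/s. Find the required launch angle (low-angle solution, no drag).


sin(2*theta) = R*g/v0^2 = 833*9.81/264^2 = 0.117248, theta = arcsin(0.117248)/2 = 3.367°

3.367 degrees


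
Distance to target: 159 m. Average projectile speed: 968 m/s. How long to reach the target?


t = d/v = 159/968 = 0.1643 s

0.1643 s


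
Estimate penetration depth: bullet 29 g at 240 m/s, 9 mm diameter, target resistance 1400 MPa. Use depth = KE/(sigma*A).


A = pi*(d/2)^2 = pi*(9/2)^2 = 63.6173 mm^2
E = 0.5*m*v^2 = 0.5*0.029*240^2 = 835.2 J
depth = E/(sigma*A) = 835.2 J / (1400 MPa * 63.6173 mm^2) = 835.2/(1400 * 63.6173) m = 0.00937751 m ≈ 9.378 mm

9.378 mm


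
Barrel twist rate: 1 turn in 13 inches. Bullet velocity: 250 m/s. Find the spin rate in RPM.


twist_m = 13*0.0254 = 0.3302 m
spin = v/twist = 250/0.3302 = 757.1169 rev/s
RPM = spin*60 = 757.1169*60 ≈ 45427 RPM

45427 RPM


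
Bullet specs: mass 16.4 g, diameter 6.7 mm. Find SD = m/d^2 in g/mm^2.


SD = m/d^2 = 16.4/6.7^2 = 0.3653 g/mm^2

0.3653 g/mm^2


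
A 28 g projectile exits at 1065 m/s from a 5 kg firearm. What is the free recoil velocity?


v_recoil = m_p * v_p / m_gun = 0.028 * 1065 / 5 = 5.964 m/s

5.964 m/s


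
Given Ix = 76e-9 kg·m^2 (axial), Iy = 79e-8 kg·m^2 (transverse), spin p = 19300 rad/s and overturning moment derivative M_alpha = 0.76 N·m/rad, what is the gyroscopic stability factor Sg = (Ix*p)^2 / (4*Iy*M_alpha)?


Sg = Ix^2 * p^2 / (4 * Iy * M_alpha) = (76e-9)^2 * 19300^2 / (4 * 79e-8 * 0.76) = 0.8959

0.8959


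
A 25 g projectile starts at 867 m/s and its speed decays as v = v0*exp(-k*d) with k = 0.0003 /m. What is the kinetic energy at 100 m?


v = v0*exp(-k*d) = 867*exp(-0.0003*100) = 841.376 m/s
E = 0.5*m*v^2 = 0.5*0.025*841.376^2 = 8849 J

8849 J


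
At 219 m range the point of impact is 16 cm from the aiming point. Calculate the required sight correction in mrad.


1 mrad subtends 1 cm per 10 m of range, so adj = error_cm / (dist_m / 10) = 16 / (219/10) = 0.7306 mrad

0.7306 mrad


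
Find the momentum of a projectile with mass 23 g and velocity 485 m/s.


p = m*v = 0.023*485 = 11.15 kg·m/s

11.15 kg·m/s


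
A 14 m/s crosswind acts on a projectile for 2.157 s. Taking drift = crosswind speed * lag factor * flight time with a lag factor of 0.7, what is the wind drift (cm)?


drift = v_wind * lag * t = 14 * 0.7 * 2.157 = 21.1386 m ≈ 2114 cm

2114 cm


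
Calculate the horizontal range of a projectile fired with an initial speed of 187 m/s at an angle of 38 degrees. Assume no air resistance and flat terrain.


R = v0^2 * sin(2*theta) / g = 187^2 * sin(2*38°) / 9.81 = 3459 m

3459 m


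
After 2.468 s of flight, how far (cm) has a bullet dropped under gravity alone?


drop = 0.5*g*t^2 = 0.5*9.81*2.468^2 = 29.8765 m ≈ 2988 cm

2988 cm


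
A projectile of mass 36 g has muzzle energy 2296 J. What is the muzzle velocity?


v = sqrt(2*E/m) = sqrt(2*2296/0.036) = 357.1 m/s

357.1 m/s


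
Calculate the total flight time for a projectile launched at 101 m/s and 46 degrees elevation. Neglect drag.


T = 2*v0*sin(theta)/g = 2*101*sin(46°)/9.81 = 14.81 s

14.81 s


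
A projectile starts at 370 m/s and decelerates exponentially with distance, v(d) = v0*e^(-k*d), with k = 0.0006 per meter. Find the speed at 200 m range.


v = v0*exp(-k*d) = 370*exp(-0.0006*200) = 328.2 m/s

328.2 m/s


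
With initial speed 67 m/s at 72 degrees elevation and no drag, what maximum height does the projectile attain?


H = (v0*sin(theta))^2 / (2g) = (67*sin(72°))^2 / (2*9.81) = 206.9 m

206.9 m


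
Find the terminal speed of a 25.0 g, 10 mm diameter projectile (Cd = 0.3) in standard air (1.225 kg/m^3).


A = pi*(d/2)^2 = pi*(10/2000)^2 = 7.85398e-05 m^2
vt = sqrt(2mg/(Cd*rho*A)) = sqrt(2*0.025*9.81/(0.3 * 1.225 * 7.85398e-05)) = 130.4 m/s

130.4 m/s


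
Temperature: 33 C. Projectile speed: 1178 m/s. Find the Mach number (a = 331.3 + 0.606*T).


a = 331.3 + 0.606*(33) = 351.298 m/s
M = v/a = 1178/351.298 = 3.353

3.353


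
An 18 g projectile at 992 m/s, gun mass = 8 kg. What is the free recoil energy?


v_r = m_p*v_p/m_gun = 0.018*992/8 = 2.232 m/s, E_r = 0.5*m_gun*v_r^2 = 0.5*8*2.232^2 = 19.93 J

19.93 J


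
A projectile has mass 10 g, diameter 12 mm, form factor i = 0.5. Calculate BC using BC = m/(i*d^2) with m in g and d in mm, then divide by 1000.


BC = m/(i*d^2*1000) = 10/(0.5 * 12^2 * 1000) = 0.0001389

0.0001389


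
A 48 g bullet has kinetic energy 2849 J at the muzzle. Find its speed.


v = sqrt(2*E/m) = sqrt(2*2849/0.048) = 344.5 m/s

344.5 m/s


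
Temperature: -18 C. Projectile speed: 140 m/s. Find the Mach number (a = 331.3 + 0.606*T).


a = 331.3 + 0.606*(-18) = 320.392 m/s
M = v/a = 140/320.392 = 0.437

0.437


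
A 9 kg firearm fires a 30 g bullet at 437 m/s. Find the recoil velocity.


v_recoil = m_p * v_p / m_gun = 0.03 * 437 / 9 = 1.457 m/s

1.457 m/s


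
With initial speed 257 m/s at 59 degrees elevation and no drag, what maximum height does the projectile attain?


H = (v0*sin(theta))^2 / (2g) = (257*sin(59°))^2 / (2*9.81) = 2473 m

2473 m


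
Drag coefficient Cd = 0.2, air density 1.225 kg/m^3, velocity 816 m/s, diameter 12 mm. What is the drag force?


A = pi*(d/2)^2 = pi*(12/2000)^2 = 1.13097e-04 m^2
Fd = 0.5*Cd*rho*A*v^2 = 0.5*0.2*1.225*1.13097e-04*816^2 = 9.225 N

9.225 N


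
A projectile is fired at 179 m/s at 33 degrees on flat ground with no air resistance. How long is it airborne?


T = 2*v0*sin(theta)/g = 2*179*sin(33°)/9.81 = 19.88 s

19.88 s


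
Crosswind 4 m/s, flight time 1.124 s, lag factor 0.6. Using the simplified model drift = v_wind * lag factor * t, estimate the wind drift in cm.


drift = v_wind * lag * t = 4 * 0.6 * 1.124 = 2.6976 m ≈ 269.8 cm

269.8 cm


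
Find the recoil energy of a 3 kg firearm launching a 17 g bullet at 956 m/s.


v_r = m_p*v_p/m_gun = 0.017*956/3 = 5.41733 m/s, E_r = 0.5*m_gun*v_r^2 = 0.5*3*5.41733^2 = 44.02 J

44.02 J


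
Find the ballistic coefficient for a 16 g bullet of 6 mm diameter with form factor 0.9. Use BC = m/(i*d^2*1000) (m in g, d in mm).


BC = m/(i*d^2*1000) = 16/(0.9 * 6^2 * 1000) = 0.0004938

0.0004938


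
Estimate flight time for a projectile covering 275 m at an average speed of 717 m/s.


t = d/v = 275/717 = 0.3835 s

0.3835 s


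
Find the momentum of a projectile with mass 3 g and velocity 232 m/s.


p = m*v = 0.003*232 = 0.696 kg·m/s

0.696 kg·m/s


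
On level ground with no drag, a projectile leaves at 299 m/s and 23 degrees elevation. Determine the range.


R = v0^2 * sin(2*theta) / g = 299^2 * sin(2*23°) / 9.81 = 6556 m

6556 m


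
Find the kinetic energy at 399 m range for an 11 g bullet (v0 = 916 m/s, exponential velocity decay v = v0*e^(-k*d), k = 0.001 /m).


v = v0*exp(-k*d) = 916*exp(-0.001*399) = 614.627 m/s
E = 0.5*m*v^2 = 0.5*0.011*614.627^2 = 2078 J

2078 J


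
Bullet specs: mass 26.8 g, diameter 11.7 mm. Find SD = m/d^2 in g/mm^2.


SD = m/d^2 = 26.8/11.7^2 = 0.1958 g/mm^2

0.1958 g/mm^2


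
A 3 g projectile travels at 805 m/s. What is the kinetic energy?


E = 0.5*m*v^2 = 0.5*0.003*805^2 = 972 J

972 J


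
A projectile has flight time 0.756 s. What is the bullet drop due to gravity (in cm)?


drop = 0.5*g*t^2 = 0.5*9.81*0.756^2 = 2.80338 m ≈ 280.3 cm

280.3 cm


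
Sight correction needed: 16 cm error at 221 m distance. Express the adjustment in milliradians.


1 mrad subtends 1 cm per 10 m of range, so adj = error_cm / (dist_m / 10) = 16 / (221/10) = 0.724 mrad

0.724 mrad


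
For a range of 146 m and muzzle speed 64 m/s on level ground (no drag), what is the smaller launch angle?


sin(2*theta) = R*g/v0^2 = 146*9.81/64^2 = 0.349673, theta = arcsin(0.349673)/2 = 10.23°

10.23 degrees


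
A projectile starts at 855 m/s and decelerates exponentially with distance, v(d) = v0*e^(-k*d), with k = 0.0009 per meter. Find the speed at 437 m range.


v = v0*exp(-k*d) = 855*exp(-0.0009*437) = 577 m/s

577 m/s


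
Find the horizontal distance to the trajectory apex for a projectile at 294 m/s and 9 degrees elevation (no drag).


R = v0^2*sin(2*theta)/g = 294^2*sin(2*9°)/9.81 = 2722.75 m
apex_dist = R/2 = 2722.75/2 = 1361 m

1361 m


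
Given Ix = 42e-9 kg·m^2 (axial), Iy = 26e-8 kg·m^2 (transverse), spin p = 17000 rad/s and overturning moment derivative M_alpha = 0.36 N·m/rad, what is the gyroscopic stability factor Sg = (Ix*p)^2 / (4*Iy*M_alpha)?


Sg = Ix^2 * p^2 / (4 * Iy * M_alpha) = (42e-9)^2 * 17000^2 / (4 * 26e-8 * 0.36) = 1.362

1.362


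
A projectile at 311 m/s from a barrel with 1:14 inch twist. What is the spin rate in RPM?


twist_m = 14*0.0254 = 0.3556 m
spin = v/twist = 311/0.3556 = 874.5782 rev/s
RPM = spin*60 = 874.5782*60 ≈ 52475 RPM

52475 RPM


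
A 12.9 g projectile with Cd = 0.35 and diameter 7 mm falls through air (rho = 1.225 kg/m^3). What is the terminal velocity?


A = pi*(d/2)^2 = pi*(7/2000)^2 = 3.84845e-05 m^2
vt = sqrt(2mg/(Cd*rho*A)) = sqrt(2*0.0129*9.81/(0.35 * 1.225 * 3.84845e-05)) = 123.9 m/s

123.9 m/s


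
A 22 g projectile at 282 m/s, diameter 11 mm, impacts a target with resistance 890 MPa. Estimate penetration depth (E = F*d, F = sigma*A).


A = pi*(d/2)^2 = pi*(11/2)^2 = 95.0332 mm^2
E = 0.5*m*v^2 = 0.5*0.022*282^2 = 874.764 J
depth = E/(sigma*A) = 874.764 J / (890 MPa * 95.0332 mm^2) = 874.764/(890 * 95.0332) m = 0.0103425 m ≈ 10.34 mm

10.34 mm


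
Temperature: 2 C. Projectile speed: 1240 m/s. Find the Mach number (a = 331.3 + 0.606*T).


a = 331.3 + 0.606*(2) = 332.512 m/s
M = v/a = 1240/332.512 = 3.729

3.729


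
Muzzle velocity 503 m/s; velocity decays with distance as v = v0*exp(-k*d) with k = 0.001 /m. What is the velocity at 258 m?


v = v0*exp(-k*d) = 503*exp(-0.001*258) = 388.6 m/s

388.6 m/s


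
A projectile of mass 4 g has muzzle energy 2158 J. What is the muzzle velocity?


v = sqrt(2*E/m) = sqrt(2*2158/0.004) = 1039 m/s

1039 m/s


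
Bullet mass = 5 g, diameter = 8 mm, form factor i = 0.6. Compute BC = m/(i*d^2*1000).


BC = m/(i*d^2*1000) = 5/(0.6 * 8^2 * 1000) = 0.0001302

0.0001302


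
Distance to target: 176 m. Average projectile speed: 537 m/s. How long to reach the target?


t = d/v = 176/537 = 0.3277 s

0.3277 s


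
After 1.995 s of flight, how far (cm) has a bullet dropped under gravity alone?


drop = 0.5*g*t^2 = 0.5*9.81*1.995^2 = 19.522 m ≈ 1952 cm

1952 cm


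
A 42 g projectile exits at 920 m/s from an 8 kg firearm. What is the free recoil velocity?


v_recoil = m_p * v_p / m_gun = 0.042 * 920 / 8 = 4.83 m/s

4.83 m/s


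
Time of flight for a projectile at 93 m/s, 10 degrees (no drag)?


T = 2*v0*sin(theta)/g = 2*93*sin(10°)/9.81 = 3.292 s

3.292 s


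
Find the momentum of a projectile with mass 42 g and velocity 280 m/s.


p = m*v = 0.042*280 = 11.76 kg·m/s

11.76 kg·m/s


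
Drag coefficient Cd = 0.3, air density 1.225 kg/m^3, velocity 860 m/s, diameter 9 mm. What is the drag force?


A = pi*(d/2)^2 = pi*(9/2000)^2 = 6.36173e-05 m^2
Fd = 0.5*Cd*rho*A*v^2 = 0.5*0.3*1.225*6.36173e-05*860^2 = 8.646 N

8.646 N


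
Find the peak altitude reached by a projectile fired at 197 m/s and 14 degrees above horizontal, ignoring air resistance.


H = (v0*sin(theta))^2 / (2g) = (197*sin(14°))^2 / (2*9.81) = 115.8 m

115.8 m


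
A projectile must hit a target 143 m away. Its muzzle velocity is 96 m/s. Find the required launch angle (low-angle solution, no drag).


sin(2*theta) = R*g/v0^2 = 143*9.81/96^2 = 0.152217, theta = arcsin(0.152217)/2 = 4.378°

4.378 degrees


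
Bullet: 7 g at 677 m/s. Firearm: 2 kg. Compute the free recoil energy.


v_r = m_p*v_p/m_gun = 0.007*677/2 = 2.3695 m/s, E_r = 0.5*m_gun*v_r^2 = 0.5*2*2.3695^2 = 5.615 J

5.615 J


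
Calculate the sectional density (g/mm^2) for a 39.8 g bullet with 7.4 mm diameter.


SD = m/d^2 = 39.8/7.4^2 = 0.7268 g/mm^2

0.7268 g/mm^2


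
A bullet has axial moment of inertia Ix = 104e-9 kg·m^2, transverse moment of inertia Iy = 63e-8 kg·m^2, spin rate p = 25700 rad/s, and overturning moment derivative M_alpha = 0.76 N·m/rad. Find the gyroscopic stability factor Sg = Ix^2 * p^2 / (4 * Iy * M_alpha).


Sg = Ix^2 * p^2 / (4 * Iy * M_alpha) = (104e-9)^2 * 25700^2 / (4 * 63e-8 * 0.76) = 3.73

3.73


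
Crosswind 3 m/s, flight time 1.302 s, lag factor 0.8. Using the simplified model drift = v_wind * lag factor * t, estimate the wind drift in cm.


drift = v_wind * lag * t = 3 * 0.8 * 1.302 = 3.1248 m ≈ 312.5 cm

312.5 cm


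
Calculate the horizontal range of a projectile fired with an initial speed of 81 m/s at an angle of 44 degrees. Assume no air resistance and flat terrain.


R = v0^2 * sin(2*theta) / g = 81^2 * sin(2*44°) / 9.81 = 668.4 m

668.4 m


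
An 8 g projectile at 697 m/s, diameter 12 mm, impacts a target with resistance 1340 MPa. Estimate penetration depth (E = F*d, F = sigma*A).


A = pi*(d/2)^2 = pi*(12/2)^2 = 113.097 mm^2
E = 0.5*m*v^2 = 0.5*0.008*697^2 = 1943.24 J
depth = E/(sigma*A) = 1943.24 J / (1340 MPa * 113.097 mm^2) = 1943.24/(1340 * 113.097) m = 0.0128224 m ≈ 12.82 mm

12.82 mm


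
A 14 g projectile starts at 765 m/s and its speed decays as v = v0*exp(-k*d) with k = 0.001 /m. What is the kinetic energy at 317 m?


v = v0*exp(-k*d) = 765*exp(-0.001*317) = 557.173 m/s
E = 0.5*m*v^2 = 0.5*0.014*557.173^2 = 2173 J

2173 J


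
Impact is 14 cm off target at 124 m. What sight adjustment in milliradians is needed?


1 mrad subtends 1 cm per 10 m of range, so adj = error_cm / (dist_m / 10) = 14 / (124/10) = 1.129 mrad

1.129 mrad


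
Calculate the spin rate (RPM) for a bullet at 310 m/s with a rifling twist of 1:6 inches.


twist_m = 6*0.0254 = 0.1524 m
spin = v/twist = 310/0.1524 = 2034.121 rev/s
RPM = spin*60 = 2034.121*60 ≈ 122047 RPM

122047 RPM


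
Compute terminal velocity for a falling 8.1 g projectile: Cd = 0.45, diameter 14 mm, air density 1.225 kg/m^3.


A = pi*(d/2)^2 = pi*(14/2000)^2 = 1.53938e-04 m^2
vt = sqrt(2mg/(Cd*rho*A)) = sqrt(2*0.0081*9.81/(0.45 * 1.225 * 1.53938e-04)) = 43.28 m/s

43.28 m/s


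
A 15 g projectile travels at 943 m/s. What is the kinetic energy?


E = 0.5*m*v^2 = 0.5*0.015*943^2 = 6669 J

6669 J


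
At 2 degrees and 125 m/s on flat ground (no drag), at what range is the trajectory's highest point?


R = v0^2*sin(2*theta)/g = 125^2*sin(2*2°)/9.81 = 111.105 m
apex_dist = R/2 = 111.105/2 = 55.55 m

55.55 m


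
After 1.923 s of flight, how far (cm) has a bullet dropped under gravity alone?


drop = 0.5*g*t^2 = 0.5*9.81*1.923^2 = 18.1383 m ≈ 1814 cm

1814 cm


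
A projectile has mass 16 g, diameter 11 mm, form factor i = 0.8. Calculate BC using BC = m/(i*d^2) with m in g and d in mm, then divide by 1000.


BC = m/(i*d^2*1000) = 16/(0.8 * 11^2 * 1000) = 0.0001653

0.0001653


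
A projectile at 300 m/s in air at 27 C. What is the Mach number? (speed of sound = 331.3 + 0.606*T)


a = 331.3 + 0.606*(27) = 347.662 m/s
M = v/a = 300/347.662 = 0.8629

0.8629


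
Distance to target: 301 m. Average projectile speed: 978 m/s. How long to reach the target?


t = d/v = 301/978 = 0.3078 s

0.3078 s


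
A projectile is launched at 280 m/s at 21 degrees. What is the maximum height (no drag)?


H = (v0*sin(theta))^2 / (2g) = (280*sin(21°))^2 / (2*9.81) = 513.2 m

513.2 m


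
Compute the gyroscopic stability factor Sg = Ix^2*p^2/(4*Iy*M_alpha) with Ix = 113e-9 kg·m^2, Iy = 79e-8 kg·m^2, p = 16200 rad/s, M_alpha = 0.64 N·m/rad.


Sg = Ix^2 * p^2 / (4 * Iy * M_alpha) = (113e-9)^2 * 16200^2 / (4 * 79e-8 * 0.64) = 1.657

1.657


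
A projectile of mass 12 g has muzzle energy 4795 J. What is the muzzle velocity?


v = sqrt(2*E/m) = sqrt(2*4795/0.012) = 894 m/s

894 m/s


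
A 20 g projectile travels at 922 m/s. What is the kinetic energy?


E = 0.5*m*v^2 = 0.5*0.02*922^2 = 8501 J

8501 J


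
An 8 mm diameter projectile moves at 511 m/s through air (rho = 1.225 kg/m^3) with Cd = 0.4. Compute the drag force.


A = pi*(d/2)^2 = pi*(8/2000)^2 = 5.02655e-05 m^2
Fd = 0.5*Cd*rho*A*v^2 = 0.5*0.4*1.225*5.02655e-05*511^2 = 3.216 N

3.216 N


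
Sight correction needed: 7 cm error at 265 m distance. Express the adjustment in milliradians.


1 mrad subtends 1 cm per 10 m of range, so adj = error_cm / (dist_m / 10) = 7 / (265/10) = 0.2642 mrad

0.2642 mrad


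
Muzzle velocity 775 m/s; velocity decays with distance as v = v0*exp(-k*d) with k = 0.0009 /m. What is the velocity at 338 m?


v = v0*exp(-k*d) = 775*exp(-0.0009*338) = 571.7 m/s

571.7 m/s


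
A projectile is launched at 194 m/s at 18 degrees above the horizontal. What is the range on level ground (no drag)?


R = v0^2 * sin(2*theta) / g = 194^2 * sin(2*18°) / 9.81 = 2255 m

2255 m


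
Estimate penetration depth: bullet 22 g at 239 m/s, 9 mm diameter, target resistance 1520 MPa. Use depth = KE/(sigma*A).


A = pi*(d/2)^2 = pi*(9/2)^2 = 63.6173 mm^2
E = 0.5*m*v^2 = 0.5*0.022*239^2 = 628.331 J
depth = E/(sigma*A) = 628.331 J / (1520 MPa * 63.6173 mm^2) = 628.331/(1520 * 63.6173) m = 0.00649785 m ≈ 6.498 mm

6.498 mm


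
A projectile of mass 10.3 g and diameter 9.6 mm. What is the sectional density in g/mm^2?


SD = m/d^2 = 10.3/9.6^2 = 0.1118 g/mm^2

0.1118 g/mm^2


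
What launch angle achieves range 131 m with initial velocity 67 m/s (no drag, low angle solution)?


sin(2*theta) = R*g/v0^2 = 131*9.81/67^2 = 0.28628, theta = arcsin(0.28628)/2 = 8.318°

8.318 degrees


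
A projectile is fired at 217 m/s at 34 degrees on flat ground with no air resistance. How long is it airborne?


T = 2*v0*sin(theta)/g = 2*217*sin(34°)/9.81 = 24.74 s

24.74 s


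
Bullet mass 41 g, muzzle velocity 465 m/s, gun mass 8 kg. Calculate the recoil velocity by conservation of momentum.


v_recoil = m_p * v_p / m_gun = 0.041 * 465 / 8 = 2.383 m/s

2.383 m/s


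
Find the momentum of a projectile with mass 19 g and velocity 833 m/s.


p = m*v = 0.019*833 = 15.83 kg·m/s

15.83 kg·m/s


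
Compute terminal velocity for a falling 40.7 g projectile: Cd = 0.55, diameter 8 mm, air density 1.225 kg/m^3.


A = pi*(d/2)^2 = pi*(8/2000)^2 = 5.02655e-05 m^2
vt = sqrt(2mg/(Cd*rho*A)) = sqrt(2*0.0407*9.81/(0.55 * 1.225 * 5.02655e-05)) = 153.6 m/s

153.6 m/s


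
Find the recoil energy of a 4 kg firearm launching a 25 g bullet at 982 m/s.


v_r = m_p*v_p/m_gun = 0.025*982/4 = 6.1375 m/s, E_r = 0.5*m_gun*v_r^2 = 0.5*4*6.1375^2 = 75.34 J

75.34 J


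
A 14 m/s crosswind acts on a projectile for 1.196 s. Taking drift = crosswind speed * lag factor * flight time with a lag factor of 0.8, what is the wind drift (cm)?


drift = v_wind * lag * t = 14 * 0.8 * 1.196 = 13.3952 m ≈ 1340 cm

1340 cm


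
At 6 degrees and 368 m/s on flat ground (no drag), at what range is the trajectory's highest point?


R = v0^2*sin(2*theta)/g = 368^2*sin(2*6°)/9.81 = 2870.16 m
apex_dist = R/2 = 2870.16/2 = 1435 m

1435 m


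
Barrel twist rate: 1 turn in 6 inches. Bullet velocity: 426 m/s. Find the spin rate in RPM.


twist_m = 6*0.0254 = 0.1524 m
spin = v/twist = 426/0.1524 = 2795.276 rev/s
RPM = spin*60 = 2795.276*60 ≈ 167717 RPM

167717 RPM


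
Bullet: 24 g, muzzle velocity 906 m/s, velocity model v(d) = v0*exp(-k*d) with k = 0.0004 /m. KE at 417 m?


v = v0*exp(-k*d) = 906*exp(-0.0004*417) = 766.81 m/s
E = 0.5*m*v^2 = 0.5*0.024*766.81^2 = 7056 J

7056 J


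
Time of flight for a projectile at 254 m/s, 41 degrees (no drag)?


T = 2*v0*sin(theta)/g = 2*254*sin(41°)/9.81 = 33.97 s

33.97 s


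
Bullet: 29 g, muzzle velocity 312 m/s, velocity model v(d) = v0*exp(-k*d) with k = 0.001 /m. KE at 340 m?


v = v0*exp(-k*d) = 312*exp(-0.001*340) = 222.072 m/s
E = 0.5*m*v^2 = 0.5*0.029*222.072^2 = 715.1 J

715.1 J


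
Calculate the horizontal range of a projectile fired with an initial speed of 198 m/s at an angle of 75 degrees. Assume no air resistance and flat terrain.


R = v0^2 * sin(2*theta) / g = 198^2 * sin(2*75°) / 9.81 = 1998 m

1998 m


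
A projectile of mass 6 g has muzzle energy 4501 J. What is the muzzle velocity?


v = sqrt(2*E/m) = sqrt(2*4501/0.006) = 1225 m/s

1225 m/s


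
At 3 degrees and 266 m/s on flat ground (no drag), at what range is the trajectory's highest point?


R = v0^2*sin(2*theta)/g = 266^2*sin(2*3°)/9.81 = 753.926 m
apex_dist = R/2 = 753.926/2 = 377 m

377 m


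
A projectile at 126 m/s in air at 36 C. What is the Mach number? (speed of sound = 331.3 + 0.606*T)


a = 331.3 + 0.606*(36) = 353.116 m/s
M = v/a = 126/353.116 = 0.3568

0.3568


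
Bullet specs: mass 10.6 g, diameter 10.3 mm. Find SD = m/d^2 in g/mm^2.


SD = m/d^2 = 10.6/10.3^2 = 0.09992 g/mm^2

0.09992 g/mm^2


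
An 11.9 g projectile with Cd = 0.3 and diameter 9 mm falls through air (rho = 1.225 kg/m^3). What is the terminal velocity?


A = pi*(d/2)^2 = pi*(9/2000)^2 = 6.36173e-05 m^2
vt = sqrt(2mg/(Cd*rho*A)) = sqrt(2*0.0119*9.81/(0.3 * 1.225 * 6.36173e-05)) = 99.93 m/s

99.93 m/s


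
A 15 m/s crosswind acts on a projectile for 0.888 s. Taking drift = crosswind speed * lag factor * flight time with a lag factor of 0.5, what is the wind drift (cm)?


drift = v_wind * lag * t = 15 * 0.5 * 0.888 = 6.66 m ≈ 666 cm

666 cm


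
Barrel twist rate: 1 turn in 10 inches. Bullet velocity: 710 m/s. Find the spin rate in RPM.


twist_m = 10*0.0254 = 0.254 m
spin = v/twist = 710/0.254 = 2795.276 rev/s
RPM = spin*60 = 2795.276*60 ≈ 167717 RPM

167717 RPM


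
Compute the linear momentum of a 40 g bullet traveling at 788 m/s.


p = m*v = 0.04*788 = 31.52 kg·m/s

31.52 kg·m/s


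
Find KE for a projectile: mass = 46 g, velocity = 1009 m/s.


E = 0.5*m*v^2 = 0.5*0.046*1009^2 = 23416 J

23416 J


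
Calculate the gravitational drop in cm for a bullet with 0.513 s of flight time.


drop = 0.5*g*t^2 = 0.5*9.81*0.513^2 = 1.29084 m ≈ 129.1 cm

129.1 cm


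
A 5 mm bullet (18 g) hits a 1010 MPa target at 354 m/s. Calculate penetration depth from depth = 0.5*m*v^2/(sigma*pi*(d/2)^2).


A = pi*(d/2)^2 = pi*(5/2)^2 = 19.635 mm^2
E = 0.5*m*v^2 = 0.5*0.018*354^2 = 1127.84 J
depth = E/(sigma*A) = 1127.84 J / (1010 MPa * 19.635 mm^2) = 1127.84/(1010 * 19.635) m = 0.0568719 m ≈ 56.87 mm

56.87 mm


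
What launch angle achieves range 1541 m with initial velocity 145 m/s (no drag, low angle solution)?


sin(2*theta) = R*g/v0^2 = 1541*9.81/145^2 = 0.719011, theta = arcsin(0.719011)/2 = 22.99°

22.99 degrees


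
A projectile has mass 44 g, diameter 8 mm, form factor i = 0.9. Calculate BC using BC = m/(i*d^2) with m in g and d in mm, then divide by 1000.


BC = m/(i*d^2*1000) = 44/(0.9 * 8^2 * 1000) = 0.0007639

0.0007639


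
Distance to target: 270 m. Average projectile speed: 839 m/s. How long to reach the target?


t = d/v = 270/839 = 0.3218 s

0.3218 s


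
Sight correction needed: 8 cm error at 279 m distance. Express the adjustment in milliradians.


1 mrad subtends 1 cm per 10 m of range, so adj = error_cm / (dist_m / 10) = 8 / (279/10) = 0.2867 mrad

0.2867 mrad


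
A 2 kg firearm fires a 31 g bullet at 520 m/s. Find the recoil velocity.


v_recoil = m_p * v_p / m_gun = 0.031 * 520 / 2 = 8.06 m/s

8.06 m/s


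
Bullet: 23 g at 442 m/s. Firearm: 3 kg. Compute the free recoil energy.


v_r = m_p*v_p/m_gun = 0.023*442/3 = 3.38867 m/s, E_r = 0.5*m_gun*v_r^2 = 0.5*3*3.38867^2 = 17.22 J

17.22 J


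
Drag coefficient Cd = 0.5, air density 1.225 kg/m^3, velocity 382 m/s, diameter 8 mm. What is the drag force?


A = pi*(d/2)^2 = pi*(8/2000)^2 = 5.02655e-05 m^2
Fd = 0.5*Cd*rho*A*v^2 = 0.5*0.5*1.225*5.02655e-05*382^2 = 2.246 N

2.246 N


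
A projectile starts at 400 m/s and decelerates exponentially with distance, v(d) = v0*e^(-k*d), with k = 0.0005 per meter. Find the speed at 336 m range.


v = v0*exp(-k*d) = 400*exp(-0.0005*336) = 338.1 m/s

338.1 m/s


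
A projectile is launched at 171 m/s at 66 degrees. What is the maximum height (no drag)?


H = (v0*sin(theta))^2 / (2g) = (171*sin(66°))^2 / (2*9.81) = 1244 m

1244 m


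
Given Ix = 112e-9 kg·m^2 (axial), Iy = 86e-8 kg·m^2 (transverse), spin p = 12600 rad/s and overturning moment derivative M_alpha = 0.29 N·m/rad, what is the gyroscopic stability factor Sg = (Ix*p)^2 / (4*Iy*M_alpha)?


Sg = Ix^2 * p^2 / (4 * Iy * M_alpha) = (112e-9)^2 * 12600^2 / (4 * 86e-8 * 0.29) = 1.996

1.996


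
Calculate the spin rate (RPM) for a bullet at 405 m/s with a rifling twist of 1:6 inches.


twist_m = 6*0.0254 = 0.1524 m
spin = v/twist = 405/0.1524 = 2657.48 rev/s
RPM = spin*60 = 2657.48*60 ≈ 159449 RPM

159449 RPM


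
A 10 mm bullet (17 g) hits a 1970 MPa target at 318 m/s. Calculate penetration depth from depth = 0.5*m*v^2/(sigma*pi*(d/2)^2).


A = pi*(d/2)^2 = pi*(10/2)^2 = 78.5398 mm^2
E = 0.5*m*v^2 = 0.5*0.017*318^2 = 859.554 J
depth = E/(sigma*A) = 859.554 J / (1970 MPa * 78.5398 mm^2) = 859.554/(1970 * 78.5398) m = 0.00555542 m ≈ 5.555 mm

5.555 mm


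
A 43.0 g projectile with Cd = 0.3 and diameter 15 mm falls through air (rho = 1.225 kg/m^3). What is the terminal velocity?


A = pi*(d/2)^2 = pi*(15/2000)^2 = 1.76715e-04 m^2
vt = sqrt(2mg/(Cd*rho*A)) = sqrt(2*0.043*9.81/(0.3 * 1.225 * 1.76715e-04)) = 114 m/s

114 m/s


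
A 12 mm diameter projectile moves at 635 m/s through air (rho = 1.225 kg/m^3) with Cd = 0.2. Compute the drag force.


A = pi*(d/2)^2 = pi*(12/2000)^2 = 1.13097e-04 m^2
Fd = 0.5*Cd*rho*A*v^2 = 0.5*0.2*1.225*1.13097e-04*635^2 = 5.586 N

5.586 N


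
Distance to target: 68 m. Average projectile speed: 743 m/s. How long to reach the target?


t = d/v = 68/743 = 0.09152 s

0.09152 s


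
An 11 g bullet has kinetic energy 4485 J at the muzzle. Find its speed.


v = sqrt(2*E/m) = sqrt(2*4485/0.011) = 903 m/s

903 m/s


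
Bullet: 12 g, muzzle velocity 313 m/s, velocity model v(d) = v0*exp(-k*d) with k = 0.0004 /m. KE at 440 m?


v = v0*exp(-k*d) = 313*exp(-0.0004*440) = 262.487 m/s
E = 0.5*m*v^2 = 0.5*0.012*262.487^2 = 413.4 J

413.4 J


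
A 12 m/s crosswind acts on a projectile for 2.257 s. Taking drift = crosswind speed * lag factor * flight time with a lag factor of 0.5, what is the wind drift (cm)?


drift = v_wind * lag * t = 12 * 0.5 * 2.257 = 13.542 m ≈ 1354 cm

1354 cm


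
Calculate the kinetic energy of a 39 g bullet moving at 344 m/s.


E = 0.5*m*v^2 = 0.5*0.039*344^2 = 2308 J

2308 J


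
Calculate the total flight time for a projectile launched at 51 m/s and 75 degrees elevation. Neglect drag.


T = 2*v0*sin(theta)/g = 2*51*sin(75°)/9.81 = 10.04 s

10.04 s


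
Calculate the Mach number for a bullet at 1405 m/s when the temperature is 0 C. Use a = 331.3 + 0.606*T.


a = 331.3 + 0.606*(0) = 331.3 m/s
M = v/a = 1405/331.3 = 4.241

4.241


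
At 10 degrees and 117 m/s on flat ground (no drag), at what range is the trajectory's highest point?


R = v0^2*sin(2*theta)/g = 117^2*sin(2*10°)/9.81 = 477.259 m
apex_dist = R/2 = 477.259/2 = 238.6 m

238.6 m


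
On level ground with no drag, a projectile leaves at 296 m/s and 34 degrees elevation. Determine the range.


R = v0^2 * sin(2*theta) / g = 296^2 * sin(2*34°) / 9.81 = 8281 m

8281 m


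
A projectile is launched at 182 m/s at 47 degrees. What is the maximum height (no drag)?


H = (v0*sin(theta))^2 / (2g) = (182*sin(47°))^2 / (2*9.81) = 903 m

903 m


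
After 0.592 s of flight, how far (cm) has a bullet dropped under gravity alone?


drop = 0.5*g*t^2 = 0.5*9.81*0.592^2 = 1.71903 m ≈ 171.9 cm

171.9 cm


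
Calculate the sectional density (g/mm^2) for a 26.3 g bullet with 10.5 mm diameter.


SD = m/d^2 = 26.3/10.5^2 = 0.2385 g/mm^2

0.2385 g/mm^2


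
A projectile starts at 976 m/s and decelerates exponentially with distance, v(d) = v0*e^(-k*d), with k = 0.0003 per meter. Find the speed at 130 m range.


v = v0*exp(-k*d) = 976*exp(-0.0003*130) = 938.7 m/s

938.7 m/s


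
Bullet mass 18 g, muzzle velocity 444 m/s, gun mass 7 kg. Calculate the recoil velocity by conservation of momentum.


v_recoil = m_p * v_p / m_gun = 0.018 * 444 / 7 = 1.142 m/s

1.142 m/s


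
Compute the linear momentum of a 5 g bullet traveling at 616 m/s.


p = m*v = 0.005*616 = 3.08 kg·m/s

3.08 kg·m/s


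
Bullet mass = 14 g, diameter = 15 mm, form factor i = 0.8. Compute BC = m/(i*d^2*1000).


BC = m/(i*d^2*1000) = 14/(0.8 * 15^2 * 1000) = 7.778e-05

7.778e-05


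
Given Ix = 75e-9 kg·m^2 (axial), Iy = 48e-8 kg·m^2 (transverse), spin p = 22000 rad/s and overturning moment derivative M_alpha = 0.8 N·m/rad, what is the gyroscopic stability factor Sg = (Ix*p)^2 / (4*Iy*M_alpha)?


Sg = Ix^2 * p^2 / (4 * Iy * M_alpha) = (75e-9)^2 * 22000^2 / (4 * 48e-8 * 0.8) = 1.772

1.772


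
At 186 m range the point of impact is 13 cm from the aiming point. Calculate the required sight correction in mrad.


1 mrad subtends 1 cm per 10 m of range, so adj = error_cm / (dist_m / 10) = 13 / (186/10) = 0.6989 mrad

0.6989 mrad


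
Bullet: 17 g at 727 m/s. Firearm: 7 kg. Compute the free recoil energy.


v_r = m_p*v_p/m_gun = 0.017*727/7 = 1.76557 m/s, E_r = 0.5*m_gun*v_r^2 = 0.5*7*1.76557^2 = 10.91 J

10.91 J


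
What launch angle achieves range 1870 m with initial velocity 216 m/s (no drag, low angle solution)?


sin(2*theta) = R*g/v0^2 = 1870*9.81/216^2 = 0.393191, theta = arcsin(0.393191)/2 = 11.58°

11.58 degrees


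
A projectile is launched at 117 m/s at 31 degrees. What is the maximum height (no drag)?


H = (v0*sin(theta))^2 / (2g) = (117*sin(31°))^2 / (2*9.81) = 185.1 m

185.1 m


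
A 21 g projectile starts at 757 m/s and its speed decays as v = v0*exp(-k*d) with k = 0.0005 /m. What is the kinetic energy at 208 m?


v = v0*exp(-k*d) = 757*exp(-0.0005*208) = 682.228 m/s
E = 0.5*m*v^2 = 0.5*0.021*682.228^2 = 4887 J

4887 J


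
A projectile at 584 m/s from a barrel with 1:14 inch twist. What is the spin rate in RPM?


twist_m = 14*0.0254 = 0.3556 m
spin = v/twist = 584/0.3556 = 1642.295 rev/s
RPM = spin*60 = 1642.295*60 ≈ 98538 RPM

98538 RPM


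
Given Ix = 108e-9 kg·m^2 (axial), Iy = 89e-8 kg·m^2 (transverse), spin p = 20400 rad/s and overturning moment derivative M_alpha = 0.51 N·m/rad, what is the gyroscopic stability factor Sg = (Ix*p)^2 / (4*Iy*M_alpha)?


Sg = Ix^2 * p^2 / (4 * Iy * M_alpha) = (108e-9)^2 * 20400^2 / (4 * 89e-8 * 0.51) = 2.674

2.674


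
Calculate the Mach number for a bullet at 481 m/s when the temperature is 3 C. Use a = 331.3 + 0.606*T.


a = 331.3 + 0.606*(3) = 333.118 m/s
M = v/a = 481/333.118 = 1.444

1.444


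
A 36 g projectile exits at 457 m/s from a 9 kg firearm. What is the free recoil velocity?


v_recoil = m_p * v_p / m_gun = 0.036 * 457 / 9 = 1.828 m/s

1.828 m/s


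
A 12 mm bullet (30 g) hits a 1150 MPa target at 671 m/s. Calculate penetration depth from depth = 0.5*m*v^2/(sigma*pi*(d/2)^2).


A = pi*(d/2)^2 = pi*(12/2)^2 = 113.097 mm^2
E = 0.5*m*v^2 = 0.5*0.03*671^2 = 6753.61 J
depth = E/(sigma*A) = 6753.61 J / (1150 MPa * 113.097 mm^2) = 6753.61/(1150 * 113.097) m = 0.0519261 m ≈ 51.93 mm

51.93 mm


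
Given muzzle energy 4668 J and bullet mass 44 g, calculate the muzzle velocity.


v = sqrt(2*E/m) = sqrt(2*4668/0.044) = 460.6 m/s

460.6 m/s


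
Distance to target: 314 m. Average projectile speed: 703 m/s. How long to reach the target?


t = d/v = 314/703 = 0.4467 s

0.4467 s


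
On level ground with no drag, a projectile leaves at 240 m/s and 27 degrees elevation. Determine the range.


R = v0^2 * sin(2*theta) / g = 240^2 * sin(2*27°) / 9.81 = 4750 m

4750 m


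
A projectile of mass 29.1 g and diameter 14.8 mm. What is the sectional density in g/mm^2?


SD = m/d^2 = 29.1/14.8^2 = 0.1329 g/mm^2

0.1329 g/mm^2


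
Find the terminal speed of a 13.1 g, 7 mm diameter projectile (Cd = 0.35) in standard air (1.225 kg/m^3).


A = pi*(d/2)^2 = pi*(7/2000)^2 = 3.84845e-05 m^2
vt = sqrt(2mg/(Cd*rho*A)) = sqrt(2*0.0131*9.81/(0.35 * 1.225 * 3.84845e-05)) = 124.8 m/s

124.8 m/s


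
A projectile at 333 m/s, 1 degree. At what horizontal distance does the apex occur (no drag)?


R = v0^2*sin(2*theta)/g = 333^2*sin(2*1°)/9.81 = 394.492 m
apex_dist = R/2 = 394.492/2 = 197.2 m

197.2 m


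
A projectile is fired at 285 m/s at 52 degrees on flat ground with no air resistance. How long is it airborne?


T = 2*v0*sin(theta)/g = 2*285*sin(52°)/9.81 = 45.79 s

45.79 s


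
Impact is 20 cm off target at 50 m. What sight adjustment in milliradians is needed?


1 mrad subtends 1 cm per 10 m of range, so adj = error_cm / (dist_m / 10) = 20 / (50/10) = 4 mrad

4 mrad


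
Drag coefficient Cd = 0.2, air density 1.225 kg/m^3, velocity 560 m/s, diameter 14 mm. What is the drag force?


A = pi*(d/2)^2 = pi*(14/2000)^2 = 1.53938e-04 m^2
Fd = 0.5*Cd*rho*A*v^2 = 0.5*0.2*1.225*1.53938e-04*560^2 = 5.914 N

5.914 N


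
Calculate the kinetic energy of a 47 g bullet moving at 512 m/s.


E = 0.5*m*v^2 = 0.5*0.047*512^2 = 6160 J

6160 J


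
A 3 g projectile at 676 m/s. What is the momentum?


p = m*v = 0.003*676 = 2.028 kg·m/s

2.028 kg·m/s


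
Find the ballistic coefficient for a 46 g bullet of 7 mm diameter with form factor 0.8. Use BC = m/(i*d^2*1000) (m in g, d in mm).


BC = m/(i*d^2*1000) = 46/(0.8 * 7^2 * 1000) = 0.001173

0.001173


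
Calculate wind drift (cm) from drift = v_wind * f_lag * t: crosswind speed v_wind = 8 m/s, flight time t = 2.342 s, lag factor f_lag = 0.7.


drift = v_wind * lag * t = 8 * 0.7 * 2.342 = 13.1152 m ≈ 1312 cm

1312 cm


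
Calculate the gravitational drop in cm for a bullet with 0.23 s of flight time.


drop = 0.5*g*t^2 = 0.5*9.81*0.23^2 = 0.259475 m ≈ 25.95 cm

25.95 cm


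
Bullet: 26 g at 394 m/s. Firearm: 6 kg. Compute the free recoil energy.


v_r = m_p*v_p/m_gun = 0.026*394/6 = 1.70733 m/s, E_r = 0.5*m_gun*v_r^2 = 0.5*6*1.70733^2 = 8.745 J

8.745 J


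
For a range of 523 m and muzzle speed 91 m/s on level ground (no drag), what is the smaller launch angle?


sin(2*theta) = R*g/v0^2 = 523*9.81/91^2 = 0.619566, theta = arcsin(0.619566)/2 = 19.14°

19.14 degrees


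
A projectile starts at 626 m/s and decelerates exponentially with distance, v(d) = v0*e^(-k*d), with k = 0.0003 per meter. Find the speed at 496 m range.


v = v0*exp(-k*d) = 626*exp(-0.0003*496) = 539.5 m/s

539.5 m/s


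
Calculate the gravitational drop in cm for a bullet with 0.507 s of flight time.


drop = 0.5*g*t^2 = 0.5*9.81*0.507^2 = 1.26083 m ≈ 126.1 cm

126.1 cm


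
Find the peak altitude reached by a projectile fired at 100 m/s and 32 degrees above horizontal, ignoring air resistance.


H = (v0*sin(theta))^2 / (2g) = (100*sin(32°))^2 / (2*9.81) = 143.1 m

143.1 m


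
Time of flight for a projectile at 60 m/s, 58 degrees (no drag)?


T = 2*v0*sin(theta)/g = 2*60*sin(58°)/9.81 = 10.37 s

10.37 s


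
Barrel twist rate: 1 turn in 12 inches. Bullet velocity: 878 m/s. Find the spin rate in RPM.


twist_m = 12*0.0254 = 0.3048 m
spin = v/twist = 878/0.3048 = 2880.577 rev/s
RPM = spin*60 = 2880.577*60 ≈ 172835 RPM

172835 RPM


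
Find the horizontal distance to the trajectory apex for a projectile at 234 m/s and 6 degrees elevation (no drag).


R = v0^2*sin(2*theta)/g = 234^2*sin(2*6°)/9.81 = 1160.49 m
apex_dist = R/2 = 1160.49/2 = 580.2 m

580.2 m


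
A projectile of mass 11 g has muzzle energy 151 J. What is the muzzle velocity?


v = sqrt(2*E/m) = sqrt(2*151/0.011) = 165.7 m/s

165.7 m/s


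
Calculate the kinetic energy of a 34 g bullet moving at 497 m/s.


E = 0.5*m*v^2 = 0.5*0.034*497^2 = 4199 J

4199 J


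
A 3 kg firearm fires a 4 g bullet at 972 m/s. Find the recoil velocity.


v_recoil = m_p * v_p / m_gun = 0.004 * 972 / 3 = 1.296 m/s

1.296 m/s


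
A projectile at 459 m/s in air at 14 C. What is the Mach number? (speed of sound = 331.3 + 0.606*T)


a = 331.3 + 0.606*(14) = 339.784 m/s
M = v/a = 459/339.784 = 1.351

1.351


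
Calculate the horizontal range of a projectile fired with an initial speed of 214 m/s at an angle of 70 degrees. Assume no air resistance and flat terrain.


R = v0^2 * sin(2*theta) / g = 214^2 * sin(2*70°) / 9.81 = 3001 m

3001 m


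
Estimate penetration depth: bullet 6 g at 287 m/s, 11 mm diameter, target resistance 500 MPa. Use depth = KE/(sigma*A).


A = pi*(d/2)^2 = pi*(11/2)^2 = 95.0332 mm^2
E = 0.5*m*v^2 = 0.5*0.006*287^2 = 247.107 J
depth = E/(sigma*A) = 247.107 J / (500 MPa * 95.0332 mm^2) = 247.107/(500 * 95.0332) m = 0.00520044 m ≈ 5.2 mm

5.2 mm


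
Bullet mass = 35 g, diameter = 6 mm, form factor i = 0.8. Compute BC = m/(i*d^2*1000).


BC = m/(i*d^2*1000) = 35/(0.8 * 6^2 * 1000) = 0.001215

0.001215


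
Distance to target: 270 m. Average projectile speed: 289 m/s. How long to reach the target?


t = d/v = 270/289 = 0.9343 s

0.9343 s


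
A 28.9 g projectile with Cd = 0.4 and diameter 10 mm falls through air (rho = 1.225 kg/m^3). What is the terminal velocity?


A = pi*(d/2)^2 = pi*(10/2000)^2 = 7.85398e-05 m^2
vt = sqrt(2mg/(Cd*rho*A)) = sqrt(2*0.0289*9.81/(0.4 * 1.225 * 7.85398e-05)) = 121.4 m/s

121.4 m/s


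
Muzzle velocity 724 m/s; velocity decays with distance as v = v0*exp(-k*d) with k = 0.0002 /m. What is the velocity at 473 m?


v = v0*exp(-k*d) = 724*exp(-0.0002*473) = 658.6 m/s

658.6 m/s
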